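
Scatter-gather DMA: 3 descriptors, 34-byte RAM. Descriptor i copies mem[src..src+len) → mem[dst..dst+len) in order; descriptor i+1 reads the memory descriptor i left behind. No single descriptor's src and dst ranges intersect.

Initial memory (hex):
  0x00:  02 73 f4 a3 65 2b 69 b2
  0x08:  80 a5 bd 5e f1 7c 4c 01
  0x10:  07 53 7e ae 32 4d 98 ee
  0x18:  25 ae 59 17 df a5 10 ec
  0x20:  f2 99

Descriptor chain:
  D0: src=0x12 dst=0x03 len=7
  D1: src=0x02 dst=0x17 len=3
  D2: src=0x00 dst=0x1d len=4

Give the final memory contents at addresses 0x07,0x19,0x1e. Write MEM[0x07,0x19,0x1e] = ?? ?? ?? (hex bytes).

[0] 0x12->0x03 len=7 : 7e ae 32 4d 98 ee 25
[1] 0x02->0x17 len=3 : f4 7e ae
[2] 0x00->0x1d len=4 : 02 73 f4 7e
query mem[0x07]=0x98, mem[0x19]=0xae, mem[0x1e]=0x73

MEM[0x07,0x19,0x1e] = 98 ae 73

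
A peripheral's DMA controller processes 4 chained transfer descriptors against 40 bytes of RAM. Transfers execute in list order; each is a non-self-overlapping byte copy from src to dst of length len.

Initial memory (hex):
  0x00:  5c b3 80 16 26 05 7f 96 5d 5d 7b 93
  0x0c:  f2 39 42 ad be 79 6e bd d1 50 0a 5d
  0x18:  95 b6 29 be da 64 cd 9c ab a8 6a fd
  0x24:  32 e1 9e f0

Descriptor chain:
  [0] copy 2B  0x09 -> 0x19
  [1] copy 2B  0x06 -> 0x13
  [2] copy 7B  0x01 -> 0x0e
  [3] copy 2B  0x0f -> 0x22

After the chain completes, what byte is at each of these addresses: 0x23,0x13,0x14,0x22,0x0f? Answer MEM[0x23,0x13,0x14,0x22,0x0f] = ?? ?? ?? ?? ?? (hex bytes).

#0 dst[0x19+2] := {0x5d,0x7b}
#1 dst[0x13+2] := {0x7f,0x96}
#2 dst[0x0e+7] := {0xb3,0x80,0x16,0x26,0x05,0x7f,0x96}
#3 dst[0x22+2] := {0x80,0x16}
query mem[0x23]=0x16, mem[0x13]=0x7f, mem[0x14]=0x96, mem[0x22]=0x80, mem[0x0f]=0x80

MEM[0x23,0x13,0x14,0x22,0x0f] = 16 7f 96 80 80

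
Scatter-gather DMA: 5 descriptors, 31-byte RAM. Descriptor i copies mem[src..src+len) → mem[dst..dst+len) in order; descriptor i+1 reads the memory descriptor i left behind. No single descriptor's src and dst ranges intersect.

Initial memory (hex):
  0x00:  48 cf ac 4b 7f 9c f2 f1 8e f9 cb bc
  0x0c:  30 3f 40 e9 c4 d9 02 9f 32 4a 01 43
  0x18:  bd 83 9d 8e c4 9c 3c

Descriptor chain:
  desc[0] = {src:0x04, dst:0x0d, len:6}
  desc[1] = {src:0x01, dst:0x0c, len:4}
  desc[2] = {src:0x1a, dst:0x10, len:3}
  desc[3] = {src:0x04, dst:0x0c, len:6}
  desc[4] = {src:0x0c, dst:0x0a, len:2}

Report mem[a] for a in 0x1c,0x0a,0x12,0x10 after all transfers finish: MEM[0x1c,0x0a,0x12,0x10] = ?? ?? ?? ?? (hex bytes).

MEM[0x1c,0x0a,0x12,0x10] = c4 7f c4 8e

  after D0: wrote 6B at 0x0d = 7f9cf2f18ef9
  after D1: wrote 4B at 0x0c = cfac4b7f
  after D2: wrote 3B at 0x10 = 9d8ec4
  after D3: wrote 6B at 0x0c = 7f9cf2f18ef9
  after D4: wrote 2B at 0x0a = 7f9c
query mem[0x1c]=0xc4, mem[0x0a]=0x7f, mem[0x12]=0xc4, mem[0x10]=0x8e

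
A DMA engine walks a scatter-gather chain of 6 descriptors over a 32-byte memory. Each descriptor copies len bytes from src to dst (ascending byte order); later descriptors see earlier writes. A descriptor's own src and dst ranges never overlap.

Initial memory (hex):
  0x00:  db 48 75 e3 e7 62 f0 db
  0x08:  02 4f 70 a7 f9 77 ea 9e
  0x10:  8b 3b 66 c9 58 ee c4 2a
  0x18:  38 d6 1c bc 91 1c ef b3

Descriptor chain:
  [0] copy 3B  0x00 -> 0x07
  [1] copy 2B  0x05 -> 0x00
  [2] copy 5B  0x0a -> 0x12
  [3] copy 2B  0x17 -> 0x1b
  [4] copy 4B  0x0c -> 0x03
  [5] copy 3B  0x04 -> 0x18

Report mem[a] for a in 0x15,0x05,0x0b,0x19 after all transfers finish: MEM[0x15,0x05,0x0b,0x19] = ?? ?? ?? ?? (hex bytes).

  after D0: wrote 3B at 0x07 = db4875
  after D1: wrote 2B at 0x00 = 62f0
  after D2: wrote 5B at 0x12 = 70a7f977ea
  after D3: wrote 2B at 0x1b = 2a38
  after D4: wrote 4B at 0x03 = f977ea9e
  after D5: wrote 3B at 0x18 = 77ea9e
query mem[0x15]=0x77, mem[0x05]=0xea, mem[0x0b]=0xa7, mem[0x19]=0xea

MEM[0x15,0x05,0x0b,0x19] = 77 ea a7 ea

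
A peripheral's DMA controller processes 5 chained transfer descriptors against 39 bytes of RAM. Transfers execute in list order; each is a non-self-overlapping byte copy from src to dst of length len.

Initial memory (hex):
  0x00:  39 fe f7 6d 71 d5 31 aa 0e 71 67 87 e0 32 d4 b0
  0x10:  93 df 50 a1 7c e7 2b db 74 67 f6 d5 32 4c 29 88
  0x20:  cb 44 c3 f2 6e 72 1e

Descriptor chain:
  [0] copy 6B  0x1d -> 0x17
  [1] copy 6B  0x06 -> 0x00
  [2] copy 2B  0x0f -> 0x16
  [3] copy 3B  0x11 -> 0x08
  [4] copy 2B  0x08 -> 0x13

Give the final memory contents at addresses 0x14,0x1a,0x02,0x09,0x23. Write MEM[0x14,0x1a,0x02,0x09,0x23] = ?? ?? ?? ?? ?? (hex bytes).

[0] 0x1d->0x17 len=6 : 4c 29 88 cb 44 c3
[1] 0x06->0x00 len=6 : 31 aa 0e 71 67 87
[2] 0x0f->0x16 len=2 : b0 93
[3] 0x11->0x08 len=3 : df 50 a1
[4] 0x08->0x13 len=2 : df 50
query mem[0x14]=0x50, mem[0x1a]=0xcb, mem[0x02]=0x0e, mem[0x09]=0x50, mem[0x23]=0xf2

MEM[0x14,0x1a,0x02,0x09,0x23] = 50 cb 0e 50 f2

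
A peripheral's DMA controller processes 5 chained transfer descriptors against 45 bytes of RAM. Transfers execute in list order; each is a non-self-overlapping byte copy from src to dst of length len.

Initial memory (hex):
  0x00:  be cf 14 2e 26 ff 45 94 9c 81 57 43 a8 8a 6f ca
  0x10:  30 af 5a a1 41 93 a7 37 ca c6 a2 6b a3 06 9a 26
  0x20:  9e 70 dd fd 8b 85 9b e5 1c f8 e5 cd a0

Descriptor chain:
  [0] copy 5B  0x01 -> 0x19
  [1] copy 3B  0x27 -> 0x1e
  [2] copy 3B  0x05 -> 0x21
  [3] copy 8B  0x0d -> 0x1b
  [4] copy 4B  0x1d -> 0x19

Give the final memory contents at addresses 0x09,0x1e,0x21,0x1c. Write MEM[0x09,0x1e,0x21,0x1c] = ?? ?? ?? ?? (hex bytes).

[0] 0x01->0x19 len=5 : cf 14 2e 26 ff
[1] 0x27->0x1e len=3 : e5 1c f8
[2] 0x05->0x21 len=3 : ff 45 94
[3] 0x0d->0x1b len=8 : 8a 6f ca 30 af 5a a1 41
[4] 0x1d->0x19 len=4 : ca 30 af 5a
query mem[0x09]=0x81, mem[0x1e]=0x30, mem[0x21]=0xa1, mem[0x1c]=0x5a

MEM[0x09,0x1e,0x21,0x1c] = 81 30 a1 5a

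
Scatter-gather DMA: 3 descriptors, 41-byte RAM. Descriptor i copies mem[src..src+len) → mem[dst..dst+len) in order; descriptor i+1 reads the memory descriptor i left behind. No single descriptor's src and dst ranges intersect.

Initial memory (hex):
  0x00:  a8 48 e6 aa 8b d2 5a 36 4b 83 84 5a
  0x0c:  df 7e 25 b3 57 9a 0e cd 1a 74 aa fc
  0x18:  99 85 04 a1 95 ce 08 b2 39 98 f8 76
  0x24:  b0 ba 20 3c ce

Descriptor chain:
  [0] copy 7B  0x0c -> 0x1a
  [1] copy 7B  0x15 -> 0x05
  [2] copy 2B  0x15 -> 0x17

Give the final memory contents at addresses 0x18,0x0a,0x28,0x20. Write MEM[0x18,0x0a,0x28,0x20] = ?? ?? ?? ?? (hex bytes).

#0 dst[0x1a+7] := {0xdf,0x7e,0x25,0xb3,0x57,0x9a,0x0e}
#1 dst[0x05+7] := {0x74,0xaa,0xfc,0x99,0x85,0xdf,0x7e}
#2 dst[0x17+2] := {0x74,0xaa}
query mem[0x18]=0xaa, mem[0x0a]=0xdf, mem[0x28]=0xce, mem[0x20]=0x0e

MEM[0x18,0x0a,0x28,0x20] = aa df ce 0e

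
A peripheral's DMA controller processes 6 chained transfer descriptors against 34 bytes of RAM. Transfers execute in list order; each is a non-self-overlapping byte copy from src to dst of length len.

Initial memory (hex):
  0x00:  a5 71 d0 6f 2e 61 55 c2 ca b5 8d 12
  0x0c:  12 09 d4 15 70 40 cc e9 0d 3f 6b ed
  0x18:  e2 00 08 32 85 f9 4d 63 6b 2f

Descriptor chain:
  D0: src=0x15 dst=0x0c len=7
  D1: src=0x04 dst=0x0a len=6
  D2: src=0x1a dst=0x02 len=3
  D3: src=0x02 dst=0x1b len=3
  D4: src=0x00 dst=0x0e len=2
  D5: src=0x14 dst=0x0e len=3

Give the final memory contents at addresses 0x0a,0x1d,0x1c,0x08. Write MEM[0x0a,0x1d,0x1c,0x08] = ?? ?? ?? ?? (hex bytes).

[0] 0x15->0x0c len=7 : 3f 6b ed e2 00 08 32
[1] 0x04->0x0a len=6 : 2e 61 55 c2 ca b5
[2] 0x1a->0x02 len=3 : 08 32 85
[3] 0x02->0x1b len=3 : 08 32 85
[4] 0x00->0x0e len=2 : a5 71
[5] 0x14->0x0e len=3 : 0d 3f 6b
query mem[0x0a]=0x2e, mem[0x1d]=0x85, mem[0x1c]=0x32, mem[0x08]=0xca

MEM[0x0a,0x1d,0x1c,0x08] = 2e 85 32 ca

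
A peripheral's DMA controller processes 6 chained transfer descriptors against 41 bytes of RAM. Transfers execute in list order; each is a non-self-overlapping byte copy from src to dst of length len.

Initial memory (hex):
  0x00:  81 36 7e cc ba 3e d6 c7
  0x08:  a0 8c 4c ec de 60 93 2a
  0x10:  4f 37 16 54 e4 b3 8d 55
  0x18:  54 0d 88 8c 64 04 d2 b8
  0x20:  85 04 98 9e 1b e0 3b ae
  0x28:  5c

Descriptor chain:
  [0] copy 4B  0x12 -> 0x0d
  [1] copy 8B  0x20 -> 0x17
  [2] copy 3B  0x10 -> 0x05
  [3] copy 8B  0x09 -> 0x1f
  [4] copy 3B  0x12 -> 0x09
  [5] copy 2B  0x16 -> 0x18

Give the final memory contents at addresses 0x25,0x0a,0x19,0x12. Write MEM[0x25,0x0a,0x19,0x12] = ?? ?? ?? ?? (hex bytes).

D0: mem[0x0d..0x10] <- [16 54 e4 b3]
D1: mem[0x17..0x1e] <- [85 04 98 9e 1b e0 3b ae]
D2: mem[0x05..0x07] <- [b3 37 16]
D3: mem[0x1f..0x26] <- [8c 4c ec de 16 54 e4 b3]
D4: mem[0x09..0x0b] <- [16 54 e4]
D5: mem[0x18..0x19] <- [8d 85]
query mem[0x25]=0xe4, mem[0x0a]=0x54, mem[0x19]=0x85, mem[0x12]=0x16

MEM[0x25,0x0a,0x19,0x12] = e4 54 85 16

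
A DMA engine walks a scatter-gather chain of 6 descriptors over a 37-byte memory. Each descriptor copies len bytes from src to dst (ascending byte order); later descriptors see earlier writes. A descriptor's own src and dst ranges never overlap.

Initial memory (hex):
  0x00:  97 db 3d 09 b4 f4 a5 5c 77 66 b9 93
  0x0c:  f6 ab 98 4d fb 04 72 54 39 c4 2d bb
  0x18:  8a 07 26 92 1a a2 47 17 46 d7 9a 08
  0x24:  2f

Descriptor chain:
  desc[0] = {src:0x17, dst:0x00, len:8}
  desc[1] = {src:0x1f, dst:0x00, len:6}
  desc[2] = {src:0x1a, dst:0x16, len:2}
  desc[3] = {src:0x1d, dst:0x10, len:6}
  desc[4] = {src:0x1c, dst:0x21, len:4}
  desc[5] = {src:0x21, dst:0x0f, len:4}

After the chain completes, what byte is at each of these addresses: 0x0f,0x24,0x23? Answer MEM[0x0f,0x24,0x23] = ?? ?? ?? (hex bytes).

D0: mem[0x00..0x07] <- [bb 8a 07 26 92 1a a2 47]
D1: mem[0x00..0x05] <- [17 46 d7 9a 08 2f]
D2: mem[0x16..0x17] <- [26 92]
D3: mem[0x10..0x15] <- [a2 47 17 46 d7 9a]
D4: mem[0x21..0x24] <- [1a a2 47 17]
D5: mem[0x0f..0x12] <- [1a a2 47 17]
query mem[0x0f]=0x1a, mem[0x24]=0x17, mem[0x23]=0x47

MEM[0x0f,0x24,0x23] = 1a 17 47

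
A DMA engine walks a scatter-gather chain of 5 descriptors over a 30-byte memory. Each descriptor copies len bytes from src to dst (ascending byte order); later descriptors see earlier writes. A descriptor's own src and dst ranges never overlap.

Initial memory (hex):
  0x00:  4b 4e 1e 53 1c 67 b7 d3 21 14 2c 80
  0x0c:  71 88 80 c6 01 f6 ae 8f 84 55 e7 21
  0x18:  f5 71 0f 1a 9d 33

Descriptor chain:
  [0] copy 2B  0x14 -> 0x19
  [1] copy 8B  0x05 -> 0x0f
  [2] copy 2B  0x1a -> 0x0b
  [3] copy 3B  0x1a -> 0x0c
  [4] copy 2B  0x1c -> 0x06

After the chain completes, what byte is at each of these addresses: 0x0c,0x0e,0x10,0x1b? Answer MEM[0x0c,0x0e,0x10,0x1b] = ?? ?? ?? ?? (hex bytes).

MEM[0x0c,0x0e,0x10,0x1b] = 55 9d b7 1a

[0] 0x14->0x19 len=2 : 84 55
[1] 0x05->0x0f len=8 : 67 b7 d3 21 14 2c 80 71
[2] 0x1a->0x0b len=2 : 55 1a
[3] 0x1a->0x0c len=3 : 55 1a 9d
[4] 0x1c->0x06 len=2 : 9d 33
query mem[0x0c]=0x55, mem[0x0e]=0x9d, mem[0x10]=0xb7, mem[0x1b]=0x1a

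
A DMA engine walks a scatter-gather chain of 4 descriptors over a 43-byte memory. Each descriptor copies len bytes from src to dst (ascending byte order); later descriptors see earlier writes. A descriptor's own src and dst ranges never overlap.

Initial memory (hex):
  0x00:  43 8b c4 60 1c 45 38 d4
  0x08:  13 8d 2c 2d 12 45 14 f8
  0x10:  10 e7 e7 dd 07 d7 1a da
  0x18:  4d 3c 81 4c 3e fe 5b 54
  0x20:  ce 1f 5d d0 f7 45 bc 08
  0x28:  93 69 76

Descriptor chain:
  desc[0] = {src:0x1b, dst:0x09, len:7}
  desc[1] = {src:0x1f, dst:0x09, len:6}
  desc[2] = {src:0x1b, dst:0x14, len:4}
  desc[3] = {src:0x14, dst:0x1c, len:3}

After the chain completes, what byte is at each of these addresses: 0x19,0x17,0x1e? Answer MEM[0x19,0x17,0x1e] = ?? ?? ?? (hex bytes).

#0 dst[0x09+7] := {0x4c,0x3e,0xfe,0x5b,0x54,0xce,0x1f}
#1 dst[0x09+6] := {0x54,0xce,0x1f,0x5d,0xd0,0xf7}
#2 dst[0x14+4] := {0x4c,0x3e,0xfe,0x5b}
#3 dst[0x1c+3] := {0x4c,0x3e,0xfe}
query mem[0x19]=0x3c, mem[0x17]=0x5b, mem[0x1e]=0xfe

MEM[0x19,0x17,0x1e] = 3c 5b fe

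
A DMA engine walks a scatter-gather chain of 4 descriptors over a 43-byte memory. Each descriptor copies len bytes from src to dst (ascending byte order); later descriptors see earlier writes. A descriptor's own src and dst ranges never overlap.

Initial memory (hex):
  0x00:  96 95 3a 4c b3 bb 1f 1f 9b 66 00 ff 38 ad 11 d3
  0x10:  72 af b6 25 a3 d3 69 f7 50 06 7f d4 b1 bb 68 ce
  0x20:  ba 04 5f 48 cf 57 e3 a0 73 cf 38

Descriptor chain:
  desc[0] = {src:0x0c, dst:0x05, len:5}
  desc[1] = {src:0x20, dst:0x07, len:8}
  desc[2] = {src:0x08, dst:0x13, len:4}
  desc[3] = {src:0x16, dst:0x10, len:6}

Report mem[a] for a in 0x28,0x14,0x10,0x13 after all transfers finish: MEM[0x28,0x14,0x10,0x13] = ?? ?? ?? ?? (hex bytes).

MEM[0x28,0x14,0x10,0x13] = 73 7f cf 06

  after D0: wrote 5B at 0x05 = 38ad11d372
  after D1: wrote 8B at 0x07 = ba045f48cf57e3a0
  after D2: wrote 4B at 0x13 = 045f48cf
  after D3: wrote 6B at 0x10 = cff750067fd4
query mem[0x28]=0x73, mem[0x14]=0x7f, mem[0x10]=0xcf, mem[0x13]=0x06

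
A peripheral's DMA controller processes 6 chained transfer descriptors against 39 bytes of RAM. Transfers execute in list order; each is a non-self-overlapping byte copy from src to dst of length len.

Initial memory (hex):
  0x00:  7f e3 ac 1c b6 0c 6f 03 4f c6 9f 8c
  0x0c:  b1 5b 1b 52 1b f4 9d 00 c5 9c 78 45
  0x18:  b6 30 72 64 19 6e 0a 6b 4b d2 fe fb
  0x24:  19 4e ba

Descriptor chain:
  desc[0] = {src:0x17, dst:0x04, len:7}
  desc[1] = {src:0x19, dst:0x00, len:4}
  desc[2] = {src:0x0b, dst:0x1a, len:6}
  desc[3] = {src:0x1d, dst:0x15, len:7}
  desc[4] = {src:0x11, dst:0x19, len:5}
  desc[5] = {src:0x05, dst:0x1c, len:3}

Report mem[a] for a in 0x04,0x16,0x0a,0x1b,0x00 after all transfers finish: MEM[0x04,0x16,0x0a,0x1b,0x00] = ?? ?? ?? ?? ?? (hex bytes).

  after D0: wrote 7B at 0x04 = 45b6307264196e
  after D1: wrote 4B at 0x00 = 30726419
  after D2: wrote 6B at 0x1a = 8cb15b1b521b
  after D3: wrote 7B at 0x15 = 1b521b4bd2fefb
  after D4: wrote 5B at 0x19 = f49d00c51b
  after D5: wrote 3B at 0x1c = b63072
query mem[0x04]=0x45, mem[0x16]=0x52, mem[0x0a]=0x6e, mem[0x1b]=0x00, mem[0x00]=0x30

MEM[0x04,0x16,0x0a,0x1b,0x00] = 45 52 6e 00 30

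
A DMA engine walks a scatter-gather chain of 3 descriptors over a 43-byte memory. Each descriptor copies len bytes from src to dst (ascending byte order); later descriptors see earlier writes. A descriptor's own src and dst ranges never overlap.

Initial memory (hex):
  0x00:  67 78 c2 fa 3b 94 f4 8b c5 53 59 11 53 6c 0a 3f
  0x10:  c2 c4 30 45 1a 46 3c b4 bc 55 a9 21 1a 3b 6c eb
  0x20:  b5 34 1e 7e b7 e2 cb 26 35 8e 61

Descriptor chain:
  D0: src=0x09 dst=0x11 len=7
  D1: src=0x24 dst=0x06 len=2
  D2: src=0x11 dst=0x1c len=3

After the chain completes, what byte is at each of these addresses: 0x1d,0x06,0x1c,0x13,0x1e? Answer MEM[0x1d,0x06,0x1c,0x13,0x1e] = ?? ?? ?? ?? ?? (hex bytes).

D0: mem[0x11..0x17] <- [53 59 11 53 6c 0a 3f]
D1: mem[0x06..0x07] <- [b7 e2]
D2: mem[0x1c..0x1e] <- [53 59 11]
query mem[0x1d]=0x59, mem[0x06]=0xb7, mem[0x1c]=0x53, mem[0x13]=0x11, mem[0x1e]=0x11

MEM[0x1d,0x06,0x1c,0x13,0x1e] = 59 b7 53 11 11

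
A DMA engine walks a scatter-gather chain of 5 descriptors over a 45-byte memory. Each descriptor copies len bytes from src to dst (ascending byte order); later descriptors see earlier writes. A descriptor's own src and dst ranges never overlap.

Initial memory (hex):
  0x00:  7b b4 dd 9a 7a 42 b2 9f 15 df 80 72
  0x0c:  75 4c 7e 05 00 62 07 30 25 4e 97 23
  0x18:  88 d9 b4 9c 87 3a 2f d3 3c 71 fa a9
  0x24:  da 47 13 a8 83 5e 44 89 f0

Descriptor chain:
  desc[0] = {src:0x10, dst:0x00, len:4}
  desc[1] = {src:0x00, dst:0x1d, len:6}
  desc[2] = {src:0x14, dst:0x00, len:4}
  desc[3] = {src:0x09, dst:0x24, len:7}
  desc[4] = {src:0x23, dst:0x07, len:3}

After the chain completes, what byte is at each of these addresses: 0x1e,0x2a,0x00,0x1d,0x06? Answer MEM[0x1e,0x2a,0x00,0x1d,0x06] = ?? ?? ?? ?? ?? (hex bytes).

#0 dst[0x00+4] := {0x00,0x62,0x07,0x30}
#1 dst[0x1d+6] := {0x00,0x62,0x07,0x30,0x7a,0x42}
#2 dst[0x00+4] := {0x25,0x4e,0x97,0x23}
#3 dst[0x24+7] := {0xdf,0x80,0x72,0x75,0x4c,0x7e,0x05}
#4 dst[0x07+3] := {0xa9,0xdf,0x80}
query mem[0x1e]=0x62, mem[0x2a]=0x05, mem[0x00]=0x25, mem[0x1d]=0x00, mem[0x06]=0xb2

MEM[0x1e,0x2a,0x00,0x1d,0x06] = 62 05 25 00 b2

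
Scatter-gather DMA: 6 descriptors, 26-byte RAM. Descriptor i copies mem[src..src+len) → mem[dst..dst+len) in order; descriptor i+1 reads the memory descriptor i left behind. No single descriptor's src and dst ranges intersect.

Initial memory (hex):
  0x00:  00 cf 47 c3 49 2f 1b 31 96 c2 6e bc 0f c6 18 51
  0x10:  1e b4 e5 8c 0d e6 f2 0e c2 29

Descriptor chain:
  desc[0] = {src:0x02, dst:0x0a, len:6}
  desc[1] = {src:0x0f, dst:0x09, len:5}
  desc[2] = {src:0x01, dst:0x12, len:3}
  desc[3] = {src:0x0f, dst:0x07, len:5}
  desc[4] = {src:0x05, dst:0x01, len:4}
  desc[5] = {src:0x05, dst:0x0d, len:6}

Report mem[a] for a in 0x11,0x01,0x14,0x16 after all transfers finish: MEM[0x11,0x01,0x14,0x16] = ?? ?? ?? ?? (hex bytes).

D0: mem[0x0a..0x0f] <- [47 c3 49 2f 1b 31]
D1: mem[0x09..0x0d] <- [31 1e b4 e5 8c]
D2: mem[0x12..0x14] <- [cf 47 c3]
D3: mem[0x07..0x0b] <- [31 1e b4 cf 47]
D4: mem[0x01..0x04] <- [2f 1b 31 1e]
D5: mem[0x0d..0x12] <- [2f 1b 31 1e b4 cf]
query mem[0x11]=0xb4, mem[0x01]=0x2f, mem[0x14]=0xc3, mem[0x16]=0xf2

MEM[0x11,0x01,0x14,0x16] = b4 2f c3 f2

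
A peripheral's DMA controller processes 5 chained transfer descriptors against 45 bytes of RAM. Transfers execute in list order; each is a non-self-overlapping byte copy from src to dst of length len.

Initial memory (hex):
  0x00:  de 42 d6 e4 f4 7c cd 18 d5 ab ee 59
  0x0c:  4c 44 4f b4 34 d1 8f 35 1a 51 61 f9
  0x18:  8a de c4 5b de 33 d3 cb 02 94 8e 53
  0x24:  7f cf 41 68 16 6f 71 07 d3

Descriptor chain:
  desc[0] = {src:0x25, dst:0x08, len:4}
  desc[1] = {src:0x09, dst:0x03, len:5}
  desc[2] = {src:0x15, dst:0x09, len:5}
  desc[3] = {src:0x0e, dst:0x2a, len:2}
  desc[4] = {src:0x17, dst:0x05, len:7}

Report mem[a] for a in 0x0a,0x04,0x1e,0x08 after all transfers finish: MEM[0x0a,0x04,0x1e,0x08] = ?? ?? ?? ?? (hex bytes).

[0] 0x25->0x08 len=4 : cf 41 68 16
[1] 0x09->0x03 len=5 : 41 68 16 4c 44
[2] 0x15->0x09 len=5 : 51 61 f9 8a de
[3] 0x0e->0x2a len=2 : 4f b4
[4] 0x17->0x05 len=7 : f9 8a de c4 5b de 33
query mem[0x0a]=0xde, mem[0x04]=0x68, mem[0x1e]=0xd3, mem[0x08]=0xc4

MEM[0x0a,0x04,0x1e,0x08] = de 68 d3 c4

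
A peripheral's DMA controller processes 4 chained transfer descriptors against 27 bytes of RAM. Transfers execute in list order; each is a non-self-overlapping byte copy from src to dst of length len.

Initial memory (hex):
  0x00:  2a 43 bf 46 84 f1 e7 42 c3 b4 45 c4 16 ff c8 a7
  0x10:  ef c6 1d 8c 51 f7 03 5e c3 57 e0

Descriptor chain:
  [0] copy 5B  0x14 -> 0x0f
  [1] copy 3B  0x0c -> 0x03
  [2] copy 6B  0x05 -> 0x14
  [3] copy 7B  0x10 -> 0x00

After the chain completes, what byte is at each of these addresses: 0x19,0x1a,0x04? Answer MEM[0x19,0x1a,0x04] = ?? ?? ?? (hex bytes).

MEM[0x19,0x1a,0x04] = 45 e0 c8

#0 dst[0x0f+5] := {0x51,0xf7,0x03,0x5e,0xc3}
#1 dst[0x03+3] := {0x16,0xff,0xc8}
#2 dst[0x14+6] := {0xc8,0xe7,0x42,0xc3,0xb4,0x45}
#3 dst[0x00+7] := {0xf7,0x03,0x5e,0xc3,0xc8,0xe7,0x42}
query mem[0x19]=0x45, mem[0x1a]=0xe0, mem[0x04]=0xc8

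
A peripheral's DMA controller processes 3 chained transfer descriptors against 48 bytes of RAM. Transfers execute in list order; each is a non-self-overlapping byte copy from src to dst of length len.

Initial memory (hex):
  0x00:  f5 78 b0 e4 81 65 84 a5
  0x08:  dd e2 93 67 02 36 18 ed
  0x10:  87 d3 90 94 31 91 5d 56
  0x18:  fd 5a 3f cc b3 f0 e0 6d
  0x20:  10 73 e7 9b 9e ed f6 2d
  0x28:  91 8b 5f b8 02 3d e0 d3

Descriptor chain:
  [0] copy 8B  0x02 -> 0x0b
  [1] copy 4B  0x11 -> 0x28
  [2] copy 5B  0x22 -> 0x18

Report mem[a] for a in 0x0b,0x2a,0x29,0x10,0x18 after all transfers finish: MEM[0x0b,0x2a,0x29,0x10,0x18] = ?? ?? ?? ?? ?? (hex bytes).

MEM[0x0b,0x2a,0x29,0x10,0x18] = b0 94 e2 a5 e7

D0: mem[0x0b..0x12] <- [b0 e4 81 65 84 a5 dd e2]
D1: mem[0x28..0x2b] <- [dd e2 94 31]
D2: mem[0x18..0x1c] <- [e7 9b 9e ed f6]
query mem[0x0b]=0xb0, mem[0x2a]=0x94, mem[0x29]=0xe2, mem[0x10]=0xa5, mem[0x18]=0xe7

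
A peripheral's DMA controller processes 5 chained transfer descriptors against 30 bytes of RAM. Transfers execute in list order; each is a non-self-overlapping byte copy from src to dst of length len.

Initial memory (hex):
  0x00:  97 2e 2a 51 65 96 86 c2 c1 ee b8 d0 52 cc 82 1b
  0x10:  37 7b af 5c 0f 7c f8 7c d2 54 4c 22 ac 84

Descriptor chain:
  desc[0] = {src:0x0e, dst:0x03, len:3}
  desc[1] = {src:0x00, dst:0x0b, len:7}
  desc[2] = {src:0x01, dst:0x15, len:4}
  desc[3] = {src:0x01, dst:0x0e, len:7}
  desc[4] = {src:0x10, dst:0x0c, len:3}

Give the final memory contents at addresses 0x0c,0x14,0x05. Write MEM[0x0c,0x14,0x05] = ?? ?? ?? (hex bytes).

  after D0: wrote 3B at 0x03 = 821b37
  after D1: wrote 7B at 0x0b = 972e2a821b3786
  after D2: wrote 4B at 0x15 = 2e2a821b
  after D3: wrote 7B at 0x0e = 2e2a821b3786c2
  after D4: wrote 3B at 0x0c = 821b37
query mem[0x0c]=0x82, mem[0x14]=0xc2, mem[0x05]=0x37

MEM[0x0c,0x14,0x05] = 82 c2 37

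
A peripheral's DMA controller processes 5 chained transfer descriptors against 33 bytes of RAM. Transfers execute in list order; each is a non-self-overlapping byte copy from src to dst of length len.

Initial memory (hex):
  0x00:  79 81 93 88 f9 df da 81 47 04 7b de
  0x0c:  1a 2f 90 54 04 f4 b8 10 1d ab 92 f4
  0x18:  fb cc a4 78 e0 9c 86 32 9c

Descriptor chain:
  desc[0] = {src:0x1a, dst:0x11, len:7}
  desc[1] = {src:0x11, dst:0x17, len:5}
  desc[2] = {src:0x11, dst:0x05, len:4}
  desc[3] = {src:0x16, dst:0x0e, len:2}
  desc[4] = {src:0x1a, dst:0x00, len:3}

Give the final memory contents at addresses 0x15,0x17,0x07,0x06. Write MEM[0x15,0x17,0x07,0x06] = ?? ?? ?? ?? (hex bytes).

MEM[0x15,0x17,0x07,0x06] = 86 a4 e0 78

  after D0: wrote 7B at 0x11 = a478e09c86329c
  after D1: wrote 5B at 0x17 = a478e09c86
  after D2: wrote 4B at 0x05 = a478e09c
  after D3: wrote 2B at 0x0e = 32a4
  after D4: wrote 3B at 0x00 = 9c86e0
query mem[0x15]=0x86, mem[0x17]=0xa4, mem[0x07]=0xe0, mem[0x06]=0x78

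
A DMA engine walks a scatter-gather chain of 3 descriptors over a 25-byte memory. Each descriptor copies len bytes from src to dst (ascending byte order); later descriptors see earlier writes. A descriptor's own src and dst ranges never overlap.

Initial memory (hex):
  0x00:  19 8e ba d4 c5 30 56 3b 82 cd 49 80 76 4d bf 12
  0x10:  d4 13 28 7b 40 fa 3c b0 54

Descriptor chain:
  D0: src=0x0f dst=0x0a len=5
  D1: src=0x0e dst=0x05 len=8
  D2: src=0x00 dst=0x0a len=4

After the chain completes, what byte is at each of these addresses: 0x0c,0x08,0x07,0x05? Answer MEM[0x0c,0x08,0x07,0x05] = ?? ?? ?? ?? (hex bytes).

D0: mem[0x0a..0x0e] <- [12 d4 13 28 7b]
D1: mem[0x05..0x0c] <- [7b 12 d4 13 28 7b 40 fa]
D2: mem[0x0a..0x0d] <- [19 8e ba d4]
query mem[0x0c]=0xba, mem[0x08]=0x13, mem[0x07]=0xd4, mem[0x05]=0x7b

MEM[0x0c,0x08,0x07,0x05] = ba 13 d4 7b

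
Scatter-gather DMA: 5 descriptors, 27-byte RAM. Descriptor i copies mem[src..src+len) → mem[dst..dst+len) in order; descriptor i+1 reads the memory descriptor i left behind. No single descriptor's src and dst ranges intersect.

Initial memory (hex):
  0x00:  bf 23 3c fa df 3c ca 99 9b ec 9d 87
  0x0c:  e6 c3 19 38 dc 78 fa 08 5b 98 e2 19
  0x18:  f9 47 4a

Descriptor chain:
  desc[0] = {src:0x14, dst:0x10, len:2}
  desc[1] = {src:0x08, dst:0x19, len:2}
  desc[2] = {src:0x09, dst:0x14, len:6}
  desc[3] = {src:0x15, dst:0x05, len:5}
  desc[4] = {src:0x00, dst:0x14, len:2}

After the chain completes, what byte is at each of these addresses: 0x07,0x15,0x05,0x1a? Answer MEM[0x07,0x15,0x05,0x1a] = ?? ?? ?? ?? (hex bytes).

MEM[0x07,0x15,0x05,0x1a] = e6 23 9d ec

[0] 0x14->0x10 len=2 : 5b 98
[1] 0x08->0x19 len=2 : 9b ec
[2] 0x09->0x14 len=6 : ec 9d 87 e6 c3 19
[3] 0x15->0x05 len=5 : 9d 87 e6 c3 19
[4] 0x00->0x14 len=2 : bf 23
query mem[0x07]=0xe6, mem[0x15]=0x23, mem[0x05]=0x9d, mem[0x1a]=0xec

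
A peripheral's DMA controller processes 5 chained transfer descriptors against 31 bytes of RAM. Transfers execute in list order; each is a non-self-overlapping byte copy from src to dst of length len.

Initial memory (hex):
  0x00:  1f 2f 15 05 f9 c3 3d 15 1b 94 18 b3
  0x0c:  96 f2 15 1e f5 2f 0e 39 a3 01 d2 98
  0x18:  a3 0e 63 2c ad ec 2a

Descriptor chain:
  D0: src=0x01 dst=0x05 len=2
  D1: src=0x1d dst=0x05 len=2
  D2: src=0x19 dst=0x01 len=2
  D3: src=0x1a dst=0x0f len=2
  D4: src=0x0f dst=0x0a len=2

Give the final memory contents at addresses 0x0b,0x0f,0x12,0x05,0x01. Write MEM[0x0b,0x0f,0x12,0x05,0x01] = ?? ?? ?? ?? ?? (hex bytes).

D0: mem[0x05..0x06] <- [2f 15]
D1: mem[0x05..0x06] <- [ec 2a]
D2: mem[0x01..0x02] <- [0e 63]
D3: mem[0x0f..0x10] <- [63 2c]
D4: mem[0x0a..0x0b] <- [63 2c]
query mem[0x0b]=0x2c, mem[0x0f]=0x63, mem[0x12]=0x0e, mem[0x05]=0xec, mem[0x01]=0x0e

MEM[0x0b,0x0f,0x12,0x05,0x01] = 2c 63 0e ec 0e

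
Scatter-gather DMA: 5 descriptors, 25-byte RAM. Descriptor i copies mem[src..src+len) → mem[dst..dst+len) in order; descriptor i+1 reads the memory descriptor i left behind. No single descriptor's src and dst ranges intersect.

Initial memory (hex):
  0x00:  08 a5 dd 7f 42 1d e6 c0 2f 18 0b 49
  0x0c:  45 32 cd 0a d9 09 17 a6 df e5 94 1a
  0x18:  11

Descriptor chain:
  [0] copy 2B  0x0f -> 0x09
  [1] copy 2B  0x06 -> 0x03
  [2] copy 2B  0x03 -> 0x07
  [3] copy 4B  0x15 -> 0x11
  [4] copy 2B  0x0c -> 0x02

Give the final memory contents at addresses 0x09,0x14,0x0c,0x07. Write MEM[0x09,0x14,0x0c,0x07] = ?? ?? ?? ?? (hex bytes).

D0: mem[0x09..0x0a] <- [0a d9]
D1: mem[0x03..0x04] <- [e6 c0]
D2: mem[0x07..0x08] <- [e6 c0]
D3: mem[0x11..0x14] <- [e5 94 1a 11]
D4: mem[0x02..0x03] <- [45 32]
query mem[0x09]=0x0a, mem[0x14]=0x11, mem[0x0c]=0x45, mem[0x07]=0xe6

MEM[0x09,0x14,0x0c,0x07] = 0a 11 45 e6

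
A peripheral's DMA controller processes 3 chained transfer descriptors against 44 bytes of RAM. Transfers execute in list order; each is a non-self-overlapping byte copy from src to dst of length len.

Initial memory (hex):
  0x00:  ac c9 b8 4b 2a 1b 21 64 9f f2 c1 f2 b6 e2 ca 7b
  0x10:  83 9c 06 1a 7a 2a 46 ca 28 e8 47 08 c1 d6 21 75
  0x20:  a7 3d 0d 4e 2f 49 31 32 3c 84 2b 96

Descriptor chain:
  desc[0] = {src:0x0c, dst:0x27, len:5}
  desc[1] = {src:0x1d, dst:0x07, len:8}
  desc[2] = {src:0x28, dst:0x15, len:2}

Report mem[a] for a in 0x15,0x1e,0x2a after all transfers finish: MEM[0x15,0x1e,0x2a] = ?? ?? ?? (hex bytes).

  after D0: wrote 5B at 0x27 = b6e2ca7b83
  after D1: wrote 8B at 0x07 = d62175a73d0d4e2f
  after D2: wrote 2B at 0x15 = e2ca
query mem[0x15]=0xe2, mem[0x1e]=0x21, mem[0x2a]=0x7b

MEM[0x15,0x1e,0x2a] = e2 21 7b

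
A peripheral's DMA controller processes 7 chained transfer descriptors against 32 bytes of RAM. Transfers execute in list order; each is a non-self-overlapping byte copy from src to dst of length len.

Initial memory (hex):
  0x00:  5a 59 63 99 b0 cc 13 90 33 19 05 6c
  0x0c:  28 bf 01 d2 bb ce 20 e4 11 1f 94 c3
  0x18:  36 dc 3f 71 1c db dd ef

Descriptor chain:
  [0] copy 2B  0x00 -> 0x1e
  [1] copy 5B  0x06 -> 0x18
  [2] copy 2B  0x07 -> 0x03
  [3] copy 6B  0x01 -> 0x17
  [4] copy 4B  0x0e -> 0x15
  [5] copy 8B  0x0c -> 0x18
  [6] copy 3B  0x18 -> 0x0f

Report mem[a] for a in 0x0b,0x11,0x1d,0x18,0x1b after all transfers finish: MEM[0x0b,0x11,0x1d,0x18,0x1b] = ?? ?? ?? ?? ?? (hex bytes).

[0] 0x00->0x1e len=2 : 5a 59
[1] 0x06->0x18 len=5 : 13 90 33 19 05
[2] 0x07->0x03 len=2 : 90 33
[3] 0x01->0x17 len=6 : 59 63 90 33 cc 13
[4] 0x0e->0x15 len=4 : 01 d2 bb ce
[5] 0x0c->0x18 len=8 : 28 bf 01 d2 bb ce 20 e4
[6] 0x18->0x0f len=3 : 28 bf 01
query mem[0x0b]=0x6c, mem[0x11]=0x01, mem[0x1d]=0xce, mem[0x18]=0x28, mem[0x1b]=0xd2

MEM[0x0b,0x11,0x1d,0x18,0x1b] = 6c 01 ce 28 d2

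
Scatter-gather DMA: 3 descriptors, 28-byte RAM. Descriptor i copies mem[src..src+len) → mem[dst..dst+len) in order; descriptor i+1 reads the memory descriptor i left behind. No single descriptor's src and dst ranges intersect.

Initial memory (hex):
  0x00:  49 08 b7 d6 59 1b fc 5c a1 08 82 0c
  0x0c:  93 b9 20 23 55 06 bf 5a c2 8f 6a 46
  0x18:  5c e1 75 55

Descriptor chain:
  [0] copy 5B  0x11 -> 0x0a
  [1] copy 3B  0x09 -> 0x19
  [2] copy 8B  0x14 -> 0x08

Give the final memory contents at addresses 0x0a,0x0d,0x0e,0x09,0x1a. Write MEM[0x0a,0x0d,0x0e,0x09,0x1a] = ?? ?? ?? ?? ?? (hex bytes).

#0 dst[0x0a+5] := {0x06,0xbf,0x5a,0xc2,0x8f}
#1 dst[0x19+3] := {0x08,0x06,0xbf}
#2 dst[0x08+8] := {0xc2,0x8f,0x6a,0x46,0x5c,0x08,0x06,0xbf}
query mem[0x0a]=0x6a, mem[0x0d]=0x08, mem[0x0e]=0x06, mem[0x09]=0x8f, mem[0x1a]=0x06

MEM[0x0a,0x0d,0x0e,0x09,0x1a] = 6a 08 06 8f 06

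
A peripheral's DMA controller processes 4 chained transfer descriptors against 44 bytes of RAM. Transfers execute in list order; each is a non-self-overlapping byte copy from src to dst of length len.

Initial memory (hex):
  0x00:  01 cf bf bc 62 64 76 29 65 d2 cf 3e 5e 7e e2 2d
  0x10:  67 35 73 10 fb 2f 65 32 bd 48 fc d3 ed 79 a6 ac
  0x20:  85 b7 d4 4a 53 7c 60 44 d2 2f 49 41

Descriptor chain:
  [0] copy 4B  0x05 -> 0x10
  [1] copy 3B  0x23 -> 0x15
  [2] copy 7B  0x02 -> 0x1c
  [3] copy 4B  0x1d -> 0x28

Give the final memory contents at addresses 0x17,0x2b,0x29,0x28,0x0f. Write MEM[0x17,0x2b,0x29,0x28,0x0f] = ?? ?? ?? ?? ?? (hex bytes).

D0: mem[0x10..0x13] <- [64 76 29 65]
D1: mem[0x15..0x17] <- [4a 53 7c]
D2: mem[0x1c..0x22] <- [bf bc 62 64 76 29 65]
D3: mem[0x28..0x2b] <- [bc 62 64 76]
query mem[0x17]=0x7c, mem[0x2b]=0x76, mem[0x29]=0x62, mem[0x28]=0xbc, mem[0x0f]=0x2d

MEM[0x17,0x2b,0x29,0x28,0x0f] = 7c 76 62 bc 2d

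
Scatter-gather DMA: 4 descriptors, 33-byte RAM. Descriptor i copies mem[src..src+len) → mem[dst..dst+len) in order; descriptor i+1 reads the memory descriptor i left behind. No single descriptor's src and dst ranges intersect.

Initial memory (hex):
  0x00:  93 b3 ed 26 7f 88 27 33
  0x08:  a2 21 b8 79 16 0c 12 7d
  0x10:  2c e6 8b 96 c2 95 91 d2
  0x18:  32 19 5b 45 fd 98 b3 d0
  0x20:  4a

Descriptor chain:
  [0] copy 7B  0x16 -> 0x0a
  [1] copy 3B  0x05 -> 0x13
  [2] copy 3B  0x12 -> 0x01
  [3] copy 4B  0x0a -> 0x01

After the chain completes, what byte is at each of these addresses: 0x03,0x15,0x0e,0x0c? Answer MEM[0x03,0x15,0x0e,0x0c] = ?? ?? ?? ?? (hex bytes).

D0: mem[0x0a..0x10] <- [91 d2 32 19 5b 45 fd]
D1: mem[0x13..0x15] <- [88 27 33]
D2: mem[0x01..0x03] <- [8b 88 27]
D3: mem[0x01..0x04] <- [91 d2 32 19]
query mem[0x03]=0x32, mem[0x15]=0x33, mem[0x0e]=0x5b, mem[0x0c]=0x32

MEM[0x03,0x15,0x0e,0x0c] = 32 33 5b 32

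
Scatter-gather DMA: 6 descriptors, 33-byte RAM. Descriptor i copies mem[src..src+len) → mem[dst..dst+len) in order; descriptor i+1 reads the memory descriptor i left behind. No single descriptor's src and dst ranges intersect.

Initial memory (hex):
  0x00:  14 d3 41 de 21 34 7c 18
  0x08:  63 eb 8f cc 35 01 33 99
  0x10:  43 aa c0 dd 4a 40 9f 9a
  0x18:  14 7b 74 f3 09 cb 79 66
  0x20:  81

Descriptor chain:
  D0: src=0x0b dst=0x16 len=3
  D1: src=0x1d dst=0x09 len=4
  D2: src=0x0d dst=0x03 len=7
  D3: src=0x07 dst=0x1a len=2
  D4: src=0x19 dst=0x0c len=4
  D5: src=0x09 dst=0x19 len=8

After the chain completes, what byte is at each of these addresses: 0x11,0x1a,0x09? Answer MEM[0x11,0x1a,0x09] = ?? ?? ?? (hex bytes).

MEM[0x11,0x1a,0x09] = aa 79 dd

D0: mem[0x16..0x18] <- [cc 35 01]
D1: mem[0x09..0x0c] <- [cb 79 66 81]
D2: mem[0x03..0x09] <- [01 33 99 43 aa c0 dd]
D3: mem[0x1a..0x1b] <- [aa c0]
D4: mem[0x0c..0x0f] <- [7b aa c0 09]
D5: mem[0x19..0x20] <- [dd 79 66 7b aa c0 09 43]
query mem[0x11]=0xaa, mem[0x1a]=0x79, mem[0x09]=0xdd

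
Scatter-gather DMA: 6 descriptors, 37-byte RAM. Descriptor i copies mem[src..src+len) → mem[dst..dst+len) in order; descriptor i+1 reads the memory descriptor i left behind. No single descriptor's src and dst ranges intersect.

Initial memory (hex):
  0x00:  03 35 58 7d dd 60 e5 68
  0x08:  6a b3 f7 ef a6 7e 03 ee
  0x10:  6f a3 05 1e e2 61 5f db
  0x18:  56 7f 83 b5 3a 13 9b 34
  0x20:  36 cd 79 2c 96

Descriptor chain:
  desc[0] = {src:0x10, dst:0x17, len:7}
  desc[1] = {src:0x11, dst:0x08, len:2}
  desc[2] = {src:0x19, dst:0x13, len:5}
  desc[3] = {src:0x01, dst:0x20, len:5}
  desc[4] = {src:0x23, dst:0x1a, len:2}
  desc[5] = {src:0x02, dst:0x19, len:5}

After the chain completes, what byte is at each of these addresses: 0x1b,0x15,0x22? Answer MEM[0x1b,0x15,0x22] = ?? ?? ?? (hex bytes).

MEM[0x1b,0x15,0x22] = dd e2 7d

#0 dst[0x17+7] := {0x6f,0xa3,0x05,0x1e,0xe2,0x61,0x5f}
#1 dst[0x08+2] := {0xa3,0x05}
#2 dst[0x13+5] := {0x05,0x1e,0xe2,0x61,0x5f}
#3 dst[0x20+5] := {0x35,0x58,0x7d,0xdd,0x60}
#4 dst[0x1a+2] := {0xdd,0x60}
#5 dst[0x19+5] := {0x58,0x7d,0xdd,0x60,0xe5}
query mem[0x1b]=0xdd, mem[0x15]=0xe2, mem[0x22]=0x7d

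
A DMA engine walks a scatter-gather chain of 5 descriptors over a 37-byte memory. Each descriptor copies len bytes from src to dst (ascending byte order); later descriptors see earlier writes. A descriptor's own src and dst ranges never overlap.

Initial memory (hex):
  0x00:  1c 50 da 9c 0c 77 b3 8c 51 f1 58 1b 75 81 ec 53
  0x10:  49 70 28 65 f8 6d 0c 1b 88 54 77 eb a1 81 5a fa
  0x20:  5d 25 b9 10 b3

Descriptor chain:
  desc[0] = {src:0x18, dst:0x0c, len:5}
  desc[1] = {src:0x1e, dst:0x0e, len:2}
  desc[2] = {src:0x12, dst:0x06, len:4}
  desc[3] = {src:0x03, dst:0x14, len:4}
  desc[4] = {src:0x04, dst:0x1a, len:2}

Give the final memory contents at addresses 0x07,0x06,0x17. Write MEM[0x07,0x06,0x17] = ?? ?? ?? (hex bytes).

MEM[0x07,0x06,0x17] = 65 28 28

D0: mem[0x0c..0x10] <- [88 54 77 eb a1]
D1: mem[0x0e..0x0f] <- [5a fa]
D2: mem[0x06..0x09] <- [28 65 f8 6d]
D3: mem[0x14..0x17] <- [9c 0c 77 28]
D4: mem[0x1a..0x1b] <- [0c 77]
query mem[0x07]=0x65, mem[0x06]=0x28, mem[0x17]=0x28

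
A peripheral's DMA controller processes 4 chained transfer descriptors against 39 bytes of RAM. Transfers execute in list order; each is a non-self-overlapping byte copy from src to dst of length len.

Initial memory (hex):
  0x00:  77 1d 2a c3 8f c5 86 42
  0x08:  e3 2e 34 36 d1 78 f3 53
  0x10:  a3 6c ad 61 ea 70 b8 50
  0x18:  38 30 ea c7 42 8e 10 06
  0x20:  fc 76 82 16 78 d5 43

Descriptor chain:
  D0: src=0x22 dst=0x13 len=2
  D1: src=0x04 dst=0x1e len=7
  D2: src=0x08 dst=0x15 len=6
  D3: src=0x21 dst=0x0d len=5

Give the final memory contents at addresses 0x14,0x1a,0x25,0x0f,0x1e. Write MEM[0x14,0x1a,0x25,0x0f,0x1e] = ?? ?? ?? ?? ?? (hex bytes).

MEM[0x14,0x1a,0x25,0x0f,0x1e] = 16 78 d5 2e 8f

#0 dst[0x13+2] := {0x82,0x16}
#1 dst[0x1e+7] := {0x8f,0xc5,0x86,0x42,0xe3,0x2e,0x34}
#2 dst[0x15+6] := {0xe3,0x2e,0x34,0x36,0xd1,0x78}
#3 dst[0x0d+5] := {0x42,0xe3,0x2e,0x34,0xd5}
query mem[0x14]=0x16, mem[0x1a]=0x78, mem[0x25]=0xd5, mem[0x0f]=0x2e, mem[0x1e]=0x8f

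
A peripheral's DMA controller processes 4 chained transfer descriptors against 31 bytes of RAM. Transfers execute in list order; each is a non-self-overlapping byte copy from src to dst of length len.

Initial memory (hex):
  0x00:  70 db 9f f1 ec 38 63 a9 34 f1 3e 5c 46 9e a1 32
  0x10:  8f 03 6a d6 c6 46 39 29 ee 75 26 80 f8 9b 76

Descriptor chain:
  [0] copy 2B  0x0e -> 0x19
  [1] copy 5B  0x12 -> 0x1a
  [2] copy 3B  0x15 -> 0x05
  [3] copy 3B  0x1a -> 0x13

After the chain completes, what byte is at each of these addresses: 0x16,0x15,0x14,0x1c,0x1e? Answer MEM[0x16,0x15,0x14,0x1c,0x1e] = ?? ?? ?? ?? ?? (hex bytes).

MEM[0x16,0x15,0x14,0x1c,0x1e] = 39 c6 d6 c6 39

  after D0: wrote 2B at 0x19 = a132
  after D1: wrote 5B at 0x1a = 6ad6c64639
  after D2: wrote 3B at 0x05 = 463929
  after D3: wrote 3B at 0x13 = 6ad6c6
query mem[0x16]=0x39, mem[0x15]=0xc6, mem[0x14]=0xd6, mem[0x1c]=0xc6, mem[0x1e]=0x39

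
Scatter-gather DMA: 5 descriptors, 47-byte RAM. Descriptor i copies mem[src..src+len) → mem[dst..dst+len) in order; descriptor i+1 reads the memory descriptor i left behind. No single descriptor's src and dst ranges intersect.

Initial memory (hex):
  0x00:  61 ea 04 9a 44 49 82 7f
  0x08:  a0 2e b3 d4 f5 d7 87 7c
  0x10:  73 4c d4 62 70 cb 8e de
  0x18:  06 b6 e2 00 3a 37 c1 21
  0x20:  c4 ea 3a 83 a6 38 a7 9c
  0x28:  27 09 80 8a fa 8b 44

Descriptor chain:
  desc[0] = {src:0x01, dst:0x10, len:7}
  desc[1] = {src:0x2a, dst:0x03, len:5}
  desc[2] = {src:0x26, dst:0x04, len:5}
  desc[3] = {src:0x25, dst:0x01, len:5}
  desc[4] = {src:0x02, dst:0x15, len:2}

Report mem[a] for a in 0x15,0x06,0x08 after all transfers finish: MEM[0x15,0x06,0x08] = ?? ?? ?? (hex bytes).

#0 dst[0x10+7] := {0xea,0x04,0x9a,0x44,0x49,0x82,0x7f}
#1 dst[0x03+5] := {0x80,0x8a,0xfa,0x8b,0x44}
#2 dst[0x04+5] := {0xa7,0x9c,0x27,0x09,0x80}
#3 dst[0x01+5] := {0x38,0xa7,0x9c,0x27,0x09}
#4 dst[0x15+2] := {0xa7,0x9c}
query mem[0x15]=0xa7, mem[0x06]=0x27, mem[0x08]=0x80

MEM[0x15,0x06,0x08] = a7 27 80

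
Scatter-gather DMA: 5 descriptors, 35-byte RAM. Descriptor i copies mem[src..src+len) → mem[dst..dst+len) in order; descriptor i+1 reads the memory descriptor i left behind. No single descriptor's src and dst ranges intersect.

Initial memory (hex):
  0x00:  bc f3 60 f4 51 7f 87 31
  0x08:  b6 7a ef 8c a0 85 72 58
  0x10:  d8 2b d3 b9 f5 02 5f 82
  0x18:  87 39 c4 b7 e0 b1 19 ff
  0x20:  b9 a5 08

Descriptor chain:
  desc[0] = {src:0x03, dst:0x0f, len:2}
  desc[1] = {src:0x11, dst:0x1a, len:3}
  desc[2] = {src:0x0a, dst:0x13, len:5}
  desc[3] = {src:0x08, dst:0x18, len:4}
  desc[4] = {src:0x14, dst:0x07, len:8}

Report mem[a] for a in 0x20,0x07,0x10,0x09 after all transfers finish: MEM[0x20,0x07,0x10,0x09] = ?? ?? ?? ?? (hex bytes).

D0: mem[0x0f..0x10] <- [f4 51]
D1: mem[0x1a..0x1c] <- [2b d3 b9]
D2: mem[0x13..0x17] <- [ef 8c a0 85 72]
D3: mem[0x18..0x1b] <- [b6 7a ef 8c]
D4: mem[0x07..0x0e] <- [8c a0 85 72 b6 7a ef 8c]
query mem[0x20]=0xb9, mem[0x07]=0x8c, mem[0x10]=0x51, mem[0x09]=0x85

MEM[0x20,0x07,0x10,0x09] = b9 8c 51 85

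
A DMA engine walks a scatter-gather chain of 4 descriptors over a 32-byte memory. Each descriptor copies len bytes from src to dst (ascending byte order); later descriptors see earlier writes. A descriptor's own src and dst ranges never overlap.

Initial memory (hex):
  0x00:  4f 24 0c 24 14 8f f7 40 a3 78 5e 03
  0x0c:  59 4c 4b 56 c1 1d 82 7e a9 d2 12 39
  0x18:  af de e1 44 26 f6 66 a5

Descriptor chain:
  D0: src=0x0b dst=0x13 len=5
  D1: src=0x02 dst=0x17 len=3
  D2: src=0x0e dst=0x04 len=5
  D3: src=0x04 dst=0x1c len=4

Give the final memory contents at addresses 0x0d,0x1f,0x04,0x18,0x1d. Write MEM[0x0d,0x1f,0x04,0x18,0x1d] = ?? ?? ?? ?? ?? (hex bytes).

MEM[0x0d,0x1f,0x04,0x18,0x1d] = 4c 1d 4b 24 56

  after D0: wrote 5B at 0x13 = 03594c4b56
  after D1: wrote 3B at 0x17 = 0c2414
  after D2: wrote 5B at 0x04 = 4b56c11d82
  after D3: wrote 4B at 0x1c = 4b56c11d
query mem[0x0d]=0x4c, mem[0x1f]=0x1d, mem[0x04]=0x4b, mem[0x18]=0x24, mem[0x1d]=0x56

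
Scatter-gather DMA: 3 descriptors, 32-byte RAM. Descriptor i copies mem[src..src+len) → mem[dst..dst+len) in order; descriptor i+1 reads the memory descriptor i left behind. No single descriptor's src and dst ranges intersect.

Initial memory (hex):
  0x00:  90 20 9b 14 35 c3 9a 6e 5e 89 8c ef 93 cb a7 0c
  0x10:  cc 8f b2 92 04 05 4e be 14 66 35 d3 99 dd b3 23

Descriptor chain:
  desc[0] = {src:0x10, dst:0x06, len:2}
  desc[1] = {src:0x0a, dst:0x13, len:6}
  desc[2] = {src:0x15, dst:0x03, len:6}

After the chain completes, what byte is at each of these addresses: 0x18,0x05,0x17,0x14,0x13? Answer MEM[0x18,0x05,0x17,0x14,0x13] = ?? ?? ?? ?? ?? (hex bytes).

D0: mem[0x06..0x07] <- [cc 8f]
D1: mem[0x13..0x18] <- [8c ef 93 cb a7 0c]
D2: mem[0x03..0x08] <- [93 cb a7 0c 66 35]
query mem[0x18]=0x0c, mem[0x05]=0xa7, mem[0x17]=0xa7, mem[0x14]=0xef, mem[0x13]=0x8c

MEM[0x18,0x05,0x17,0x14,0x13] = 0c a7 a7 ef 8c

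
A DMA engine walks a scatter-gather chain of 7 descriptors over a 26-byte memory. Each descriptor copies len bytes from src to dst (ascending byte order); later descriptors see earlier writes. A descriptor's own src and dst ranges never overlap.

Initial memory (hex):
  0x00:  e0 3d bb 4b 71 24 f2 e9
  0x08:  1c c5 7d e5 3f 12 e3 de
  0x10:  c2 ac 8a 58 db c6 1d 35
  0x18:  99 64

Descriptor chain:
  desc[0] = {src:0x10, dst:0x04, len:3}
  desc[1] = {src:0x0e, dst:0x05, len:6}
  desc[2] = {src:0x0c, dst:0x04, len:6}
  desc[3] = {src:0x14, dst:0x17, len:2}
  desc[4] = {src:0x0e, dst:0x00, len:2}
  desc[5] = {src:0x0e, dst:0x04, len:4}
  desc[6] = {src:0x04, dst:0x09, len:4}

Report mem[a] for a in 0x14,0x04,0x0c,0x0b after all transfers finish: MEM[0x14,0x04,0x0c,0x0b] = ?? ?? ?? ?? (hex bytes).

MEM[0x14,0x04,0x0c,0x0b] = db e3 ac c2

[0] 0x10->0x04 len=3 : c2 ac 8a
[1] 0x0e->0x05 len=6 : e3 de c2 ac 8a 58
[2] 0x0c->0x04 len=6 : 3f 12 e3 de c2 ac
[3] 0x14->0x17 len=2 : db c6
[4] 0x0e->0x00 len=2 : e3 de
[5] 0x0e->0x04 len=4 : e3 de c2 ac
[6] 0x04->0x09 len=4 : e3 de c2 ac
query mem[0x14]=0xdb, mem[0x04]=0xe3, mem[0x0c]=0xac, mem[0x0b]=0xc2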